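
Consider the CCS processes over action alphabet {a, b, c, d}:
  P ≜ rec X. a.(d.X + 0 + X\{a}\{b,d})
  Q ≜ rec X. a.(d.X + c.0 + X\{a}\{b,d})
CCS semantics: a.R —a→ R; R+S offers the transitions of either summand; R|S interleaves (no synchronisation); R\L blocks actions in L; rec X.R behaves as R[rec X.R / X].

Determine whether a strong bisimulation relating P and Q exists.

Reachable graph of P (2 states):
  p0 = rec X. a.(d.X + 0 + X\{a}\{b,d}) → ··a··> p1
  p1 = d.(rec X. a.(d.X + 0 + X\{a}\{b,d})) + 0 + (rec X. a.(d.X + 0 + X\{a}\{b,d}))\{a}\{b,d} → ··d··> p0
Reachable graph of Q (3 states):
  q0 = rec X. a.(d.X + c.0 + X\{a}\{b,d}) → ··a··> q1
  q1 = d.(rec X. a.(d.X + c.0 + X\{a}\{b,d})) + c.0 + (rec X. a.(d.X + c.0 + X\{a}\{b,d}))\{a}\{b,d} → ··c··> q2, ··d··> q0
  q2 = 0 → (no moves)
Bisimilarity quotient blocks:
  B0 = {p0}
  B1 = {p1}
  B2 = {q0}
  B3 = {q1}
  B4 = {q2}
p0 ∈ B0, q0 ∈ B2 → different blocks

not bisimilar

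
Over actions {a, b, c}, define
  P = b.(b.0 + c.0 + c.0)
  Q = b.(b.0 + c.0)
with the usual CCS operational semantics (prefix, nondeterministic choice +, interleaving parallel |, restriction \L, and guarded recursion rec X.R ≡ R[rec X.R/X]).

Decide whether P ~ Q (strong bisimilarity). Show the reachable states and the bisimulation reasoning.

bisimilar

Reachable graph of P (3 states):
  u0 = b.(b.0 + c.0 + c.0) | -b-> u1
  u1 = b.0 + c.0 + c.0 | -b-> u2, -c-> u2
  u2 = 0 | (no moves)
Reachable graph of Q (3 states):
  v0 = b.(b.0 + c.0) | -b-> v1
  v1 = b.0 + c.0 | -b-> v2, -c-> v2
  v2 = 0 | (no moves)
Coarsest stable partition (strong bisimilarity classes):
  B0 = {u0, v0}
  B1 = {u1, v1}
  B2 = {u2, v2}
u0 ∈ B0, v0 ∈ B0 → same block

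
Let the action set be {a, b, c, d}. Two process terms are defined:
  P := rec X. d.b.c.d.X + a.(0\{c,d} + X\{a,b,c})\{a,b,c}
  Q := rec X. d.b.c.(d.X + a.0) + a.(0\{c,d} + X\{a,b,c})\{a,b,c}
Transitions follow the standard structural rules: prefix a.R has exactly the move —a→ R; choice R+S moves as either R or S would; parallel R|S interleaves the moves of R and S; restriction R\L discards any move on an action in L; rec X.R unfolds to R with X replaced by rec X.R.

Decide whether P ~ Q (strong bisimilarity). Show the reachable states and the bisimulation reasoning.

P's transition system — 6 states:
  m0 = rec X. d.b.c.d.X + a.(0\{c,d} + X\{a,b,c})\{a,b,c} | -a-> m1, -d-> m2
  m1 = (0\{c,d} + (rec X. d.b.c.d.X + a.(0\{c,d} + X\{a,b,c})\{a,b,c})\{a,b,c})\{a,b,c} | -d-> m3
  m2 = b.c.d.(rec X. d.b.c.d.X + a.(0\{c,d} + X\{a,b,c})\{a,b,c}) | -b-> m4
  m3 = (b.c.d.(rec X. d.b.c.d.X + a.(0\{c,d} + X\{a,b,c})\{a,b,c}))\{a,b,c}\{a,b,c} | ·
  m4 = c.d.(rec X. d.b.c.d.X + a.(0\{c,d} + X\{a,b,c})\{a,b,c}) | -c-> m5
  m5 = d.(rec X. d.b.c.d.X + a.(0\{c,d} + X\{a,b,c})\{a,b,c}) | -d-> m0
Q's transition system — 7 states:
  n0 = rec X. d.b.c.(d.X + a.0) + a.(0\{c,d} + X\{a,b,c})\{a,b,c} | -a-> n1, -d-> n2
  n1 = (0\{c,d} + (rec X. d.b.c.(d.X + a.0) + a.(0\{c,d} + X\{a,b,c})\{a,b,c})\{a,b,c})\{a,b,c} | -d-> n3
  n2 = b.c.(d.(rec X. d.b.c.(d.X + a.0) + a.(0\{c,d} + X\{a,b,c})\{a,b,c}) + a.0) | -b-> n4
  n3 = (b.c.(d.(rec X. d.b.c.(d.X + a.0) + a.(0\{c,d} + X\{a,b,c})\{a,b,c}) + a.0))\{a,b,c}\{a,b,c} | ·
  n4 = c.(d.(rec X. d.b.c.(d.X + a.0) + a.(0\{c,d} + X\{a,b,c})\{a,b,c}) + a.0) | -c-> n5
  n5 = d.(rec X. d.b.c.(d.X + a.0) + a.(0\{c,d} + X\{a,b,c})\{a,b,c}) + a.0 | -a-> n6, -d-> n0
  n6 = 0 | ·
Bisimilarity quotient blocks:
  B0 = {m0}
  B1 = {m2}
  B2 = {m4}
  B3 = {m5}
  B4 = {m1, n1}
  B5 = {m3, n3, n6}
  B6 = {n0}
  B7 = {n2}
  B8 = {n4}
  B9 = {n5}
m0 ∈ B0, n0 ∈ B6 → different blocks

NO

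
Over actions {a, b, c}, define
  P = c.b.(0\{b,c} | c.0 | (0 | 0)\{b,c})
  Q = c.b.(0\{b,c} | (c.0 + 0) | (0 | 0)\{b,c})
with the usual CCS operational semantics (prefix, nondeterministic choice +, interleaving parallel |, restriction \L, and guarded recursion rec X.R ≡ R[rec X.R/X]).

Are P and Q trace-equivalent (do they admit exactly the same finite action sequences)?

trace-equivalent

Reachable graph of P (4 states):
  s0 = c.b.(0\{b,c} | c.0 | (0 | 0)\{b,c}) → =c=> s1
  s1 = b.(0\{b,c} | c.0 | (0 | 0)\{b,c}) → =b=> s2
  s2 = 0\{b,c} | c.0 | (0 | 0)\{b,c} → =c=> s3
  s3 = 0\{b,c} | 0 | (0 | 0)\{b,c} → ·
Reachable graph of Q (4 states):
  t0 = c.b.(0\{b,c} | (c.0 + 0) | (0 | 0)\{b,c}) → =c=> t1
  t1 = b.(0\{b,c} | (c.0 + 0) | (0 | 0)\{b,c}) → =b=> t2
  t2 = 0\{b,c} | (c.0 + 0) | (0 | 0)\{b,c} → =c=> t3
  t3 = 0\{b,c} | 0 | (0 | 0)\{b,c} → ·
Partition-refinement fixed point:
  B0 = {s0, t0}
  B1 = {s1, t1}
  B2 = {s2, t2}
  B3 = {s3, t3}
s0 ∈ B0, t0 ∈ B0 → same block
Bisimilar ⇒ trace-equivalent.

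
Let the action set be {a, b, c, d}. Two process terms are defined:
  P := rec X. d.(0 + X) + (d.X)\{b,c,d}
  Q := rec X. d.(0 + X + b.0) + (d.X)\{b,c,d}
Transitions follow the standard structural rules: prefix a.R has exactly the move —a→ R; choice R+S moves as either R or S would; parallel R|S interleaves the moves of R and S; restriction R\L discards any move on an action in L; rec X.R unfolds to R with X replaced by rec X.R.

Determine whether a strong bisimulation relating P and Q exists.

P's transition system — 2 states:
  m0 = rec X. d.(0 + X) + (d.X)\{b,c,d} ⊢ ··d··> m1
  m1 = 0 + (rec X. d.(0 + X) + (d.X)\{b,c,d}) ⊢ ··d··> m1
Q's transition system — 3 states:
  n0 = rec X. d.(0 + X + b.0) + (d.X)\{b,c,d} ⊢ ··d··> n1
  n1 = 0 + (rec X. d.(0 + X + b.0) + (d.X)\{b,c,d}) + b.0 ⊢ ··b··> n2, ··d··> n1
  n2 = 0 ⊢ stopped
Partition-refinement fixed point:
  B0 = {m0, m1}
  B1 = {n0}
  B2 = {n1}
  B3 = {n2}
m0 ∈ B0, n0 ∈ B1 → different blocks

NO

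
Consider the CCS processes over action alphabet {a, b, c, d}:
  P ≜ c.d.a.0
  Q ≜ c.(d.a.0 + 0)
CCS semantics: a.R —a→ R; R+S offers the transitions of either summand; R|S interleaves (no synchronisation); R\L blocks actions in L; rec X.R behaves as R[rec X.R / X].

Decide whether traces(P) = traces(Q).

YES

Reachable graph of P (4 states):
  p0 = c.d.a.0 ⊢ =c=> p1
  p1 = d.a.0 ⊢ =d=> p2
  p2 = a.0 ⊢ =a=> p3
  p3 = 0 ⊢ ∅
Reachable graph of Q (4 states):
  q0 = c.(d.a.0 + 0) ⊢ =c=> q1
  q1 = d.a.0 + 0 ⊢ =d=> q2
  q2 = a.0 ⊢ =a=> q3
  q3 = 0 ⊢ ∅
Bisimilarity quotient blocks:
  B0 = {p0, q0}
  B1 = {p1, q1}
  B2 = {p2, q2}
  B3 = {p3, q3}
p0 ∈ B0, q0 ∈ B0 → same block
Bisimilar ⇒ trace-equivalent.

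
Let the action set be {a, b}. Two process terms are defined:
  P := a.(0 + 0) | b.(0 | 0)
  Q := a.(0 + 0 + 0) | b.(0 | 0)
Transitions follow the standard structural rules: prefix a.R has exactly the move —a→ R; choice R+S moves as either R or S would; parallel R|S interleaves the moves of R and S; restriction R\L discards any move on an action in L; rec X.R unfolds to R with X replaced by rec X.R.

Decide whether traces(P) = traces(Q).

Reachable graph of P (4 states):
  u0 = a.(0 + 0) | b.(0 | 0) :: —a→ u1, —b→ u2
  u1 = (0 + 0) | b.(0 | 0) :: —b→ u3
  u2 = a.(0 + 0) | (0 | 0) :: —a→ u3
  u3 = (0 + 0) | (0 | 0) :: (no moves)
Reachable graph of Q (4 states):
  v0 = a.(0 + 0 + 0) | b.(0 | 0) :: —a→ v1, —b→ v2
  v1 = (0 + 0 + 0) | b.(0 | 0) :: —b→ v3
  v2 = a.(0 + 0 + 0) | (0 | 0) :: —a→ v3
  v3 = (0 + 0 + 0) | (0 | 0) :: (no moves)
Coarsest stable partition (strong bisimilarity classes):
  B0 = {u0, v0}
  B1 = {u2, v2}
  B2 = {u3, v3}
  B3 = {u1, v1}
u0 ∈ B0, v0 ∈ B0 → same block
Bisimilar ⇒ trace-equivalent.

YES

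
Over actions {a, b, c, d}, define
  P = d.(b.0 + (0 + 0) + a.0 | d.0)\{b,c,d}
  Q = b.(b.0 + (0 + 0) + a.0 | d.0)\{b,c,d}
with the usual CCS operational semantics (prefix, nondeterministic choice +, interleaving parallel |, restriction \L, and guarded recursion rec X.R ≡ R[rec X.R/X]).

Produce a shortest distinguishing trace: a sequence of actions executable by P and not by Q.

d

P's transition system — 3 states:
  m0 = d.(b.0 + (0 + 0) + a.0 | d.0)\{b,c,d} :: --d--▸ m1
  m1 = (b.0 + (0 + 0) + a.0 | d.0)\{b,c,d} :: --a--▸ m2
  m2 = (0 | d.0)\{b,c,d} :: (no moves)
Q's transition system — 3 states:
  n0 = b.(b.0 + (0 + 0) + a.0 | d.0)\{b,c,d} :: --b--▸ n1
  n1 = (b.0 + (0 + 0) + a.0 | d.0)\{b,c,d} :: --a--▸ n2
  n2 = (0 | d.0)\{b,c,d} :: (no moves)
Trace ⟨d⟩ through P, begin at {m0}:
  [1] d ⇒ {m1}
  P completes σ.
Trace ⟨d⟩ through Q, begin at {n0}:
  [1] d ⇒ no successor for Q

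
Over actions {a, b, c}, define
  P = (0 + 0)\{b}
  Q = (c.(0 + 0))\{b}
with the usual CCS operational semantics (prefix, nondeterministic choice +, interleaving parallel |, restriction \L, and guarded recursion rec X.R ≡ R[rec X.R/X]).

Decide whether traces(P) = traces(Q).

trace-distinct — witness ⟨c⟩

P's transition system — 1 states:
  p0 = (0 + 0)\{b} → ∅
Q's transition system — 2 states:
  q0 = (c.(0 + 0))\{b} → -c-> q1
  q1 = (0 + 0)\{b} → ∅
Executing c from Q (initial set {q0}):
  [1] c ⇒ {q1}
  Q completes σ.
Executing c from P (initial set {p0}):
  [1] c ⇒ ∅  — P cannot continue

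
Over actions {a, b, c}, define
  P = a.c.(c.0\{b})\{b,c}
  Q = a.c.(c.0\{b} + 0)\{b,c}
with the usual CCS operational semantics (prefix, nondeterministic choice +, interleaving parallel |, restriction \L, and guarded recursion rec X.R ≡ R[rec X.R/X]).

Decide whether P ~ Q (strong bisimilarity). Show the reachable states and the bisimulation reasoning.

P's transition system — 3 states:
  s0 = a.c.(c.0\{b})\{b,c} has moves =a=> s1
  s1 = c.(c.0\{b})\{b,c} has moves =c=> s2
  s2 = (c.0\{b})\{b,c} has moves deadlocked
Q's transition system — 3 states:
  t0 = a.c.(c.0\{b} + 0)\{b,c} has moves =a=> t1
  t1 = c.(c.0\{b} + 0)\{b,c} has moves =c=> t2
  t2 = (c.0\{b} + 0)\{b,c} has moves deadlocked
Coarsest stable partition (strong bisimilarity classes):
  B0 = {s0, t0}
  B1 = {s1, t1}
  B2 = {s2, t2}
s0 ∈ B0, t0 ∈ B0 → same block

P ~ Q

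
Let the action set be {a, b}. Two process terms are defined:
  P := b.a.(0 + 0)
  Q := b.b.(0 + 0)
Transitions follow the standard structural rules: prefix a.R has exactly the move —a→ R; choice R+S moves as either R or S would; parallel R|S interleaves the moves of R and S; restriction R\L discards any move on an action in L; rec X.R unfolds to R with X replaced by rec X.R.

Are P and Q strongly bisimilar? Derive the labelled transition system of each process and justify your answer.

P ≁ Q

P's transition system — 3 states:
  s0 = b.a.(0 + 0) has moves --b--▸ s1
  s1 = a.(0 + 0) has moves --a--▸ s2
  s2 = 0 + 0 has moves deadlocked
Q's transition system — 3 states:
  t0 = b.b.(0 + 0) has moves --b--▸ t1
  t1 = b.(0 + 0) has moves --b--▸ t2
  t2 = 0 + 0 has moves deadlocked
Partition-refinement fixed point:
  B0 = {s0}
  B1 = {s1}
  B2 = {s2, t2}
  B3 = {t0}
  B4 = {t1}
s0 ∈ B0, t0 ∈ B3 → different blocks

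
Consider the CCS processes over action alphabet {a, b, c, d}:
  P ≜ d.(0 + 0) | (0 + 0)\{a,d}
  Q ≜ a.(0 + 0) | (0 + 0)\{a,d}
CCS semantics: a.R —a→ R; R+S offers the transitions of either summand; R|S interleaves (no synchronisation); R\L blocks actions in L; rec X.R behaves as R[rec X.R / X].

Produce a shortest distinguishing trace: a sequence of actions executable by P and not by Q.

d

Reachable graph of P (2 states):
  p0 = d.(0 + 0) | (0 + 0)\{a,d} → ··d··> p1
  p1 = (0 + 0) | (0 + 0)\{a,d} → deadlocked
Reachable graph of Q (2 states):
  q0 = a.(0 + 0) | (0 + 0)\{a,d} → ··a··> q1
  q1 = (0 + 0) | (0 + 0)\{a,d} → deadlocked
Trace ⟨d⟩ through P, begin at {p0}:
  [1] d ⇒ {p1}
  — P admits the full trace.
Trace ⟨d⟩ through Q, begin at {q0}:
  [1] d ⇒ ∅  — Q cannot continue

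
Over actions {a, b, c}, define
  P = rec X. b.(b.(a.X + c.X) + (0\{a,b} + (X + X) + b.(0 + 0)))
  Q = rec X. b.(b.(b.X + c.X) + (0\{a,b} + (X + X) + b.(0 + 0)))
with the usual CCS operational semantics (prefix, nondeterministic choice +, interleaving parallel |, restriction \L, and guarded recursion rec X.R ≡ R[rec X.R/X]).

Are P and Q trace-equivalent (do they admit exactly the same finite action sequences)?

NO — witness ⟨bba⟩

Reachable graph of P (4 states):
  s0 = rec X. b.(b.(a.X + c.X) + (0\{a,b} + (X + X) + b.(0 + 0))) | =b=> s1
  s1 = b.(a.(rec X. b.(b.(a.X + c.X) + (0\{a,b} + (X + X) + b.(0 + 0)))) + c.(rec X. b.(b.(a.X + c.X) + (0\{a,b} + (X + X) + b.(0 + 0))))) + (0\{a,b} + ((rec X. b.(b.(a.X + c.X) + (0\{a,b} + (X + X) + b.(0 + 0)))) + (rec X. b.(b.(a.X + c.X) + (0\{a,b} + (X + X) + b.(0 + 0))))) + b.(0 + 0)) | =b=> s1, =b=> s2, =b=> s3
  s2 = 0 + 0 | ∅
  s3 = a.(rec X. b.(b.(a.X + c.X) + (0\{a,b} + (X + X) + b.(0 + 0)))) + c.(rec X. b.(b.(a.X + c.X) + (0\{a,b} + (X + X) + b.(0 + 0)))) | =a=> s0, =c=> s0
Reachable graph of Q (4 states):
  t0 = rec X. b.(b.(b.X + c.X) + (0\{a,b} + (X + X) + b.(0 + 0))) | =b=> t1
  t1 = b.(b.(rec X. b.(b.(b.X + c.X) + (0\{a,b} + (X + X) + b.(0 + 0)))) + c.(rec X. b.(b.(b.X + c.X) + (0\{a,b} + (X + X) + b.(0 + 0))))) + (0\{a,b} + ((rec X. b.(b.(b.X + c.X) + (0\{a,b} + (X + X) + b.(0 + 0)))) + (rec X. b.(b.(b.X + c.X) + (0\{a,b} + (X + X) + b.(0 + 0))))) + b.(0 + 0)) | =b=> t1, =b=> t2, =b=> t3
  t2 = 0 + 0 | ∅
  t3 = b.(rec X. b.(b.(b.X + c.X) + (0\{a,b} + (X + X) + b.(0 + 0)))) + c.(rec X. b.(b.(b.X + c.X) + (0\{a,b} + (X + X) + b.(0 + 0)))) | =b=> t0, =c=> t0
Run σ = ⟨bba⟩ on P: start {s0}
  [1] b ⇒ {s1}
  [2] b ⇒ {s1, s2, s3}
  [3] a ⇒ {s0}
  ✓ P
Run σ = ⟨bba⟩ on Q: start {t0}
  [1] b ⇒ {t1}
  [2] b ⇒ {t1, t2, t3}
  [3] a ⇒ ∅ (Q stuck)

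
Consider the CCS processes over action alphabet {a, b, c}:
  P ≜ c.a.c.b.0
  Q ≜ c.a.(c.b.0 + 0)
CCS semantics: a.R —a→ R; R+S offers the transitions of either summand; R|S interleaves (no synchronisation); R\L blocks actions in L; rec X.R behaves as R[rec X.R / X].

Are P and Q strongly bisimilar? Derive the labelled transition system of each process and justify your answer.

bisimilar

Reachable graph of P (5 states):
  m0 = c.a.c.b.0 → --c--▸ m1
  m1 = a.c.b.0 → --a--▸ m2
  m2 = c.b.0 → --c--▸ m3
  m3 = b.0 → --b--▸ m4
  m4 = 0 → (no moves)
Reachable graph of Q (5 states):
  n0 = c.a.(c.b.0 + 0) → --c--▸ n1
  n1 = a.(c.b.0 + 0) → --a--▸ n2
  n2 = c.b.0 + 0 → --c--▸ n3
  n3 = b.0 → --b--▸ n4
  n4 = 0 → (no moves)
Coarsest stable partition (strong bisimilarity classes):
  B0 = {m0, n0}
  B1 = {m1, n1}
  B2 = {m2, n2}
  B3 = {m3, n3}
  B4 = {m4, n4}
m0 ∈ B0, n0 ∈ B0 → same block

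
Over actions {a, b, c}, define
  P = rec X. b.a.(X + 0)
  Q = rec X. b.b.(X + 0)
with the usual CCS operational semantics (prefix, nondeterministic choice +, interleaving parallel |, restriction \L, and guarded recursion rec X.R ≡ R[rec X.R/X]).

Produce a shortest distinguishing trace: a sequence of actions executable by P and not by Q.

ba

LTS(P): 3 reachable states
  m0 = rec X. b.a.(X + 0) | -b-> m1
  m1 = a.((rec X. b.a.(X + 0)) + 0) | -a-> m2
  m2 = (rec X. b.a.(X + 0)) + 0 | -b-> m1
LTS(Q): 3 reachable states
  n0 = rec X. b.b.(X + 0) | -b-> n1
  n1 = b.((rec X. b.b.(X + 0)) + 0) | -b-> n2
  n2 = (rec X. b.b.(X + 0)) + 0 | -b-> n1
Run σ = ⟨ba⟩ on P: start {m0}
  step 1 (b): {m1}
  step 2 (a): {m2}
  P completes σ.
Run σ = ⟨ba⟩ on Q: start {n0}
  step 1 (b): {n1}
  step 2 (a): no successor for Q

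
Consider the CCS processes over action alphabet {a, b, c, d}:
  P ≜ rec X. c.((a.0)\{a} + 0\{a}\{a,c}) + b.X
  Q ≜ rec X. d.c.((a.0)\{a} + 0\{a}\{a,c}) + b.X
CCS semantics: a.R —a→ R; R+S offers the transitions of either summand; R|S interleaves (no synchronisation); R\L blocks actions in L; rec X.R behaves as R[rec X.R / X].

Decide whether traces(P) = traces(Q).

NO — witness ⟨c⟩

Reachable graph of P (2 states):
  s0 = rec X. c.((a.0)\{a} + 0\{a}\{a,c}) + b.X | ··b··> s0, ··c··> s1
  s1 = (a.0)\{a} + 0\{a}\{a,c} | ·
Reachable graph of Q (3 states):
  t0 = rec X. d.c.((a.0)\{a} + 0\{a}\{a,c}) + b.X | ··b··> t0, ··d··> t1
  t1 = c.((a.0)\{a} + 0\{a}\{a,c}) | ··c··> t2
  t2 = (a.0)\{a} + 0\{a}\{a,c} | ·
Executing c from P (initial set {s0}):
  step 1 (c): {s1}
  P completes σ.
Executing c from Q (initial set {t0}):
  step 1 (c): no successor for Q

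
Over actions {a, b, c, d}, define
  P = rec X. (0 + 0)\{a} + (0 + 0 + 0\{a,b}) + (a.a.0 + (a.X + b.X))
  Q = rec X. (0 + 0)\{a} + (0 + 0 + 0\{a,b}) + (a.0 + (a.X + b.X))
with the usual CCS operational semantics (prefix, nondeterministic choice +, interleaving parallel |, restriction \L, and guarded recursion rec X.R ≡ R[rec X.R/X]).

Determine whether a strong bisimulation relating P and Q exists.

Reachable graph of P (3 states):
  u0 = rec X. (0 + 0)\{a} + (0 + 0 + 0\{a,b}) + (a.a.0 + (a.X + b.X)) has moves —a→ u0, —a→ u1, —b→ u0
  u1 = a.0 has moves —a→ u2
  u2 = 0 has moves ∅
Reachable graph of Q (2 states):
  v0 = rec X. (0 + 0)\{a} + (0 + 0 + 0\{a,b}) + (a.0 + (a.X + b.X)) has moves —a→ v0, —a→ v1, —b→ v0
  v1 = 0 has moves ∅
Partition-refinement fixed point:
  B0 = {u0}
  B1 = {u1}
  B2 = {u2, v1}
  B3 = {v0}
u0 ∈ B0, v0 ∈ B3 → different blocks

not bisimilar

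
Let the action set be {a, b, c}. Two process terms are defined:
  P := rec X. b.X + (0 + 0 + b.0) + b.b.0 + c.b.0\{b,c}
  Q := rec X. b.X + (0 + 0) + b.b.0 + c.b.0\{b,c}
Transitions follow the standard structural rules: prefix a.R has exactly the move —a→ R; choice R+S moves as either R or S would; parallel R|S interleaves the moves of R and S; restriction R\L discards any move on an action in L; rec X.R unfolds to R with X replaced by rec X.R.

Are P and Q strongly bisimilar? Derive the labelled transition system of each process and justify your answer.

P ≁ Q

LTS(P): 5 reachable states
  s0 = rec X. b.X + (0 + 0 + b.0) + b.b.0 + c.b.0\{b,c} :: =b=> s0, =b=> s1, =b=> s2, =c=> s3
  s1 = 0 :: stopped
  s2 = b.0 :: =b=> s1
  s3 = b.0\{b,c} :: =b=> s4
  s4 = 0\{b,c} :: stopped
LTS(Q): 5 reachable states
  t0 = rec X. b.X + (0 + 0) + b.b.0 + c.b.0\{b,c} :: =b=> t0, =b=> t1, =c=> t2
  t1 = b.0 :: =b=> t3
  t2 = b.0\{b,c} :: =b=> t4
  t3 = 0 :: stopped
  t4 = 0\{b,c} :: stopped
Partition-refinement fixed point:
  B0 = {s0}
  B1 = {s2, s3, t1, t2}
  B2 = {s1, s4, t3, t4}
  B3 = {t0}
s0 ∈ B0, t0 ∈ B3 → different blocks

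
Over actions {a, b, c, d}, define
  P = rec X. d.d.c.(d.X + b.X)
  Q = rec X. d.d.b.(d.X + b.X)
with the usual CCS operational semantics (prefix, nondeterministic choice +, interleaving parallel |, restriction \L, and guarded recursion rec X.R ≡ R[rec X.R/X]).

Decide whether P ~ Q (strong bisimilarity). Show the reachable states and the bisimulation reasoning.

Reachable graph of P (4 states):
  s0 = rec X. d.d.c.(d.X + b.X) → ··d··> s1
  s1 = d.c.(d.(rec X. d.d.c.(d.X + b.X)) + b.(rec X. d.d.c.(d.X + b.X))) → ··d··> s2
  s2 = c.(d.(rec X. d.d.c.(d.X + b.X)) + b.(rec X. d.d.c.(d.X + b.X))) → ··c··> s3
  s3 = d.(rec X. d.d.c.(d.X + b.X)) + b.(rec X. d.d.c.(d.X + b.X)) → ··b··> s0, ··d··> s0
Reachable graph of Q (4 states):
  t0 = rec X. d.d.b.(d.X + b.X) → ··d··> t1
  t1 = d.b.(d.(rec X. d.d.b.(d.X + b.X)) + b.(rec X. d.d.b.(d.X + b.X))) → ··d··> t2
  t2 = b.(d.(rec X. d.d.b.(d.X + b.X)) + b.(rec X. d.d.b.(d.X + b.X))) → ··b··> t3
  t3 = d.(rec X. d.d.b.(d.X + b.X)) + b.(rec X. d.d.b.(d.X + b.X)) → ··b··> t0, ··d··> t0
Partition-refinement fixed point:
  B0 = {s0}
  B1 = {s1}
  B2 = {s2}
  B3 = {s3}
  B4 = {t0}
  B5 = {t1}
  B6 = {t2}
  B7 = {t3}
s0 ∈ B0, t0 ∈ B4 → different blocks

P ≁ Q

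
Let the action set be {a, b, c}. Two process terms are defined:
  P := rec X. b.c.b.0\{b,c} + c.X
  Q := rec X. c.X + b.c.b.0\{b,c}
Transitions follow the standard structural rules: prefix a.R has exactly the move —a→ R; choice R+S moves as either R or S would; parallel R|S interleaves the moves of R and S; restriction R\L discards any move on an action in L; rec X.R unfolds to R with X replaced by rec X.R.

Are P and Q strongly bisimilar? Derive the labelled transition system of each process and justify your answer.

P's transition system — 4 states:
  p0 = rec X. b.c.b.0\{b,c} + c.X → =b=> p1, =c=> p0
  p1 = c.b.0\{b,c} → =c=> p2
  p2 = b.0\{b,c} → =b=> p3
  p3 = 0\{b,c} → stopped
Q's transition system — 4 states:
  q0 = rec X. c.X + b.c.b.0\{b,c} → =b=> q1, =c=> q0
  q1 = c.b.0\{b,c} → =c=> q2
  q2 = b.0\{b,c} → =b=> q3
  q3 = 0\{b,c} → stopped
Bisimilarity quotient blocks:
  B0 = {p0, q0}
  B1 = {p1, q1}
  B2 = {p2, q2}
  B3 = {p3, q3}
p0 ∈ B0, q0 ∈ B0 → same block

bisimilar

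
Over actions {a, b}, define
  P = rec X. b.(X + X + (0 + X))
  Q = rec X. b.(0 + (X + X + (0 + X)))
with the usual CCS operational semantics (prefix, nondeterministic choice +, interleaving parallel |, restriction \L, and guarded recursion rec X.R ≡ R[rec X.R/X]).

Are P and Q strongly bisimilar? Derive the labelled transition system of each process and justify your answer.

bisimilar

LTS(P): 2 reachable states
  s0 = rec X. b.(X + X + (0 + X)) → --b--▸ s1
  s1 = (rec X. b.(X + X + (0 + X))) + (rec X. b.(X + X + (0 + X))) + (0 + (rec X. b.(X + X + (0 + X)))) → --b--▸ s1
LTS(Q): 2 reachable states
  t0 = rec X. b.(0 + (X + X + (0 + X))) → --b--▸ t1
  t1 = 0 + ((rec X. b.(0 + (X + X + (0 + X)))) + (rec X. b.(0 + (X + X + (0 + X)))) + (0 + (rec X. b.(0 + (X + X + (0 + X)))))) → --b--▸ t1
Partition-refinement fixed point:
  B0 = {s0, s1, t0, t1}
s0 ∈ B0, t0 ∈ B0 → same block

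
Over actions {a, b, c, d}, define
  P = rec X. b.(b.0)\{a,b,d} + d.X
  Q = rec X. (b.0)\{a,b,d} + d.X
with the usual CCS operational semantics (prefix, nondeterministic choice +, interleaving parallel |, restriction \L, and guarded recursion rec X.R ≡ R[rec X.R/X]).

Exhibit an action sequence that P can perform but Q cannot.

b

P's transition system — 2 states:
  p0 = rec X. b.(b.0)\{a,b,d} + d.X ⊢ =b=> p1, =d=> p0
  p1 = (b.0)\{a,b,d} ⊢ ∅
Q's transition system — 1 states:
  q0 = rec X. (b.0)\{a,b,d} + d.X ⊢ =d=> q0
Run σ = ⟨b⟩ on P: start {p0}
  [1] b ⇒ {p1}
  P completes σ.
Run σ = ⟨b⟩ on Q: start {q0}
  [1] b ⇒ ∅ (Q stuck)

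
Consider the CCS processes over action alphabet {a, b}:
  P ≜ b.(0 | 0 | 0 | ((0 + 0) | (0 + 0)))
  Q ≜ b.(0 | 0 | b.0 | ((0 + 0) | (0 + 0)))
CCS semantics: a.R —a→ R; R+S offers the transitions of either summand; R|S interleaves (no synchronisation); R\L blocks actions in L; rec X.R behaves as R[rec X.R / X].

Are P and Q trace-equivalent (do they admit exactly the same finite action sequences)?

P's transition system — 2 states:
  s0 = b.(0 | 0 | 0 | ((0 + 0) | (0 + 0))) → --b--▸ s1
  s1 = 0 | 0 | 0 | ((0 + 0) | (0 + 0)) → ∅
Q's transition system — 3 states:
  t0 = b.(0 | 0 | b.0 | ((0 + 0) | (0 + 0))) → --b--▸ t1
  t1 = 0 | 0 | b.0 | ((0 + 0) | (0 + 0)) → --b--▸ t2
  t2 = 0 | 0 | 0 | ((0 + 0) | (0 + 0)) → ∅
Executing bb from Q (initial set {t0}):
  step 1 (b): {t1}
  step 2 (b): {t2}
  ✓ Q
Executing bb from P (initial set {s0}):
  step 1 (b): {s1}
  step 2 (b): ∅ (P stuck)

NO — witness ⟨bb⟩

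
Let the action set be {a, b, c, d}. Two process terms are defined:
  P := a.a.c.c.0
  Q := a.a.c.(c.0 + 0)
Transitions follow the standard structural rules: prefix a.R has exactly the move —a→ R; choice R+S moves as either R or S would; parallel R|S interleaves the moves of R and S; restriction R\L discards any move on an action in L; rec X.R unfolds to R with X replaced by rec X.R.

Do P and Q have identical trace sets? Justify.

Reachable graph of P (5 states):
  s0 = a.a.c.c.0 → -a-> s1
  s1 = a.c.c.0 → -a-> s2
  s2 = c.c.0 → -c-> s3
  s3 = c.0 → -c-> s4
  s4 = 0 → ·
Reachable graph of Q (5 states):
  t0 = a.a.c.(c.0 + 0) → -a-> t1
  t1 = a.c.(c.0 + 0) → -a-> t2
  t2 = c.(c.0 + 0) → -c-> t3
  t3 = c.0 + 0 → -c-> t4
  t4 = 0 → ·
Partition-refinement fixed point:
  B0 = {s0, t0}
  B1 = {s1, t1}
  B2 = {s2, t2}
  B3 = {s3, t3}
  B4 = {s4, t4}
s0 ∈ B0, t0 ∈ B0 → same block
Bisimilar ⇒ trace-equivalent.

traces(P) = traces(Q)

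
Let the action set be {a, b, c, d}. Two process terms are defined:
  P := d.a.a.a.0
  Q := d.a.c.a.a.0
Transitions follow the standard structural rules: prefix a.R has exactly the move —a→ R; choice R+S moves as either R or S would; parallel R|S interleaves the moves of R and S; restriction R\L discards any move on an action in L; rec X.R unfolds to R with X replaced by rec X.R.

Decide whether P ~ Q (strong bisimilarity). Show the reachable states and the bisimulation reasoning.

NO

LTS(P): 5 reachable states
  s0 = d.a.a.a.0 → =d=> s1
  s1 = a.a.a.0 → =a=> s2
  s2 = a.a.0 → =a=> s3
  s3 = a.0 → =a=> s4
  s4 = 0 → deadlocked
LTS(Q): 6 reachable states
  t0 = d.a.c.a.a.0 → =d=> t1
  t1 = a.c.a.a.0 → =a=> t2
  t2 = c.a.a.0 → =c=> t3
  t3 = a.a.0 → =a=> t4
  t4 = a.0 → =a=> t5
  t5 = 0 → deadlocked
Coarsest stable partition (strong bisimilarity classes):
  B0 = {s0}
  B1 = {s1}
  B2 = {s2, t3}
  B3 = {s3, t4}
  B4 = {s4, t5}
  B5 = {t0}
  B6 = {t1}
  B7 = {t2}
s0 ∈ B0, t0 ∈ B5 → different blocks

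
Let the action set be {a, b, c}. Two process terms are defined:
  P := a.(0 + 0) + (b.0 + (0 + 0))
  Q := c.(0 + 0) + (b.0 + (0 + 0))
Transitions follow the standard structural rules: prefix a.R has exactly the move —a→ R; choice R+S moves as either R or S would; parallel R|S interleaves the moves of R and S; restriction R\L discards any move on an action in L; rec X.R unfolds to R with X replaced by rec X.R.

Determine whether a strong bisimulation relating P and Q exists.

Reachable graph of P (3 states):
  u0 = a.(0 + 0) + (b.0 + (0 + 0)) has moves ··a··> u1, ··b··> u2
  u1 = 0 + 0 has moves deadlocked
  u2 = 0 has moves deadlocked
Reachable graph of Q (3 states):
  v0 = c.(0 + 0) + (b.0 + (0 + 0)) has moves ··b··> v1, ··c··> v2
  v1 = 0 has moves deadlocked
  v2 = 0 + 0 has moves deadlocked
Coarsest stable partition (strong bisimilarity classes):
  B0 = {u0}
  B1 = {u1, u2, v1, v2}
  B2 = {v0}
u0 ∈ B0, v0 ∈ B2 → different blocks

not bisimilar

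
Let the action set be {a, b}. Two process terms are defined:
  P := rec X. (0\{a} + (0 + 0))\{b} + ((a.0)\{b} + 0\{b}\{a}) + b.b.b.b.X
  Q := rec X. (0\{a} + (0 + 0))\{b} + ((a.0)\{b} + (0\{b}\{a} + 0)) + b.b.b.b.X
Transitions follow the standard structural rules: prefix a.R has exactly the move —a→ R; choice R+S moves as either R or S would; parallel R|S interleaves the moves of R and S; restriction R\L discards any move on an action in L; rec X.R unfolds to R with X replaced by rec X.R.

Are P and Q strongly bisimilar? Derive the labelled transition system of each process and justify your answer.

P ~ Q

Reachable graph of P (5 states):
  u0 = rec X. (0\{a} + (0 + 0))\{b} + ((a.0)\{b} + 0\{b}\{a}) + b.b.b.b.X → --a--▸ u1, --b--▸ u2
  u1 = 0\{b} → ∅
  u2 = b.b.b.(rec X. (0\{a} + (0 + 0))\{b} + ((a.0)\{b} + 0\{b}\{a}) + b.b.b.b.X) → --b--▸ u3
  u3 = b.b.(rec X. (0\{a} + (0 + 0))\{b} + ((a.0)\{b} + 0\{b}\{a}) + b.b.b.b.X) → --b--▸ u4
  u4 = b.(rec X. (0\{a} + (0 + 0))\{b} + ((a.0)\{b} + 0\{b}\{a}) + b.b.b.b.X) → --b--▸ u0
Reachable graph of Q (5 states):
  v0 = rec X. (0\{a} + (0 + 0))\{b} + ((a.0)\{b} + (0\{b}\{a} + 0)) + b.b.b.b.X → --a--▸ v1, --b--▸ v2
  v1 = 0\{b} → ∅
  v2 = b.b.b.(rec X. (0\{a} + (0 + 0))\{b} + ((a.0)\{b} + (0\{b}\{a} + 0)) + b.b.b.b.X) → --b--▸ v3
  v3 = b.b.(rec X. (0\{a} + (0 + 0))\{b} + ((a.0)\{b} + (0\{b}\{a} + 0)) + b.b.b.b.X) → --b--▸ v4
  v4 = b.(rec X. (0\{a} + (0 + 0))\{b} + ((a.0)\{b} + (0\{b}\{a} + 0)) + b.b.b.b.X) → --b--▸ v0
Bisimilarity quotient blocks:
  B0 = {u0, v0}
  B1 = {u2, v2}
  B2 = {u3, v3}
  B3 = {u4, v4}
  B4 = {u1, v1}
u0 ∈ B0, v0 ∈ B0 → same block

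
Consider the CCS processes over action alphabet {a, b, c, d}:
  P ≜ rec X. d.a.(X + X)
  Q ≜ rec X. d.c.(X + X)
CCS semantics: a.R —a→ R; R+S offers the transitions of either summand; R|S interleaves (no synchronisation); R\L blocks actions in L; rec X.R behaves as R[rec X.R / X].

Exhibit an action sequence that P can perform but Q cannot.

P's transition system — 3 states:
  m0 = rec X. d.a.(X + X) ⊢ -d-> m1
  m1 = a.((rec X. d.a.(X + X)) + (rec X. d.a.(X + X))) ⊢ -a-> m2
  m2 = (rec X. d.a.(X + X)) + (rec X. d.a.(X + X)) ⊢ -d-> m1
Q's transition system — 3 states:
  n0 = rec X. d.c.(X + X) ⊢ -d-> n1
  n1 = c.((rec X. d.c.(X + X)) + (rec X. d.c.(X + X))) ⊢ -c-> n2
  n2 = (rec X. d.c.(X + X)) + (rec X. d.c.(X + X)) ⊢ -d-> n1
Run σ = ⟨da⟩ on P: start {m0}
  step 1 (d): {m1}
  step 2 (a): {m2}
  ✓ P
Run σ = ⟨da⟩ on Q: start {n0}
  step 1 (d): {n1}
  step 2 (a): ∅ (Q stuck)

da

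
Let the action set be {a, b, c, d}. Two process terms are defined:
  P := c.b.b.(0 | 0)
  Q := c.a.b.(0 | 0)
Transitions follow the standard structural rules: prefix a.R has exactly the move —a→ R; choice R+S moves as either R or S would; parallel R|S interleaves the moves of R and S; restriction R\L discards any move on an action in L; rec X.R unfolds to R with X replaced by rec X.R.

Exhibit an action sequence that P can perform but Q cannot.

Reachable graph of P (4 states):
  s0 = c.b.b.(0 | 0) :: —c→ s1
  s1 = b.b.(0 | 0) :: —b→ s2
  s2 = b.(0 | 0) :: —b→ s3
  s3 = 0 | 0 :: deadlocked
Reachable graph of Q (4 states):
  t0 = c.a.b.(0 | 0) :: —c→ t1
  t1 = a.b.(0 | 0) :: —a→ t2
  t2 = b.(0 | 0) :: —b→ t3
  t3 = 0 | 0 :: deadlocked
Trace ⟨cb⟩ through P, begin at {s0}:
  after c @ step 1: {s1}
  after b @ step 2: {s2}
  ✓ P
Trace ⟨cb⟩ through Q, begin at {t0}:
  after c @ step 1: {t1}
  after b @ step 2: ∅  — Q cannot continue

cb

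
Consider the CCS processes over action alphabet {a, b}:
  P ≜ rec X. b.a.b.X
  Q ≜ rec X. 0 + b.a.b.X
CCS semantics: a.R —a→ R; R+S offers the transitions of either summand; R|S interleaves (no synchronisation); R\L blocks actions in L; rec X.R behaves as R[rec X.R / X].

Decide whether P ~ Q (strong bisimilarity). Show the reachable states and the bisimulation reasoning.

YES

LTS(P): 3 reachable states
  p0 = rec X. b.a.b.X :: —b→ p1
  p1 = a.b.(rec X. b.a.b.X) :: —a→ p2
  p2 = b.(rec X. b.a.b.X) :: —b→ p0
LTS(Q): 3 reachable states
  q0 = rec X. 0 + b.a.b.X :: —b→ q1
  q1 = a.b.(rec X. 0 + b.a.b.X) :: —a→ q2
  q2 = b.(rec X. 0 + b.a.b.X) :: —b→ q0
Partition-refinement fixed point:
  B0 = {p0, q0}
  B1 = {p1, q1}
  B2 = {p2, q2}
p0 ∈ B0, q0 ∈ B0 → same block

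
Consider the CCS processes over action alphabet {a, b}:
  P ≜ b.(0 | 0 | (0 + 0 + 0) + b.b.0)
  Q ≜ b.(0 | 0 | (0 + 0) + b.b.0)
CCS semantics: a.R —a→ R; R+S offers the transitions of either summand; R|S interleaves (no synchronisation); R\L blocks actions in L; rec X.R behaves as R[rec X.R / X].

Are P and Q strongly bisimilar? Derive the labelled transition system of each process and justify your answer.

bisimilar

P's transition system — 4 states:
  m0 = b.(0 | 0 | (0 + 0 + 0) + b.b.0) has moves =b=> m1
  m1 = 0 | 0 | (0 + 0 + 0) + b.b.0 has moves =b=> m2
  m2 = b.0 has moves =b=> m3
  m3 = 0 has moves ·
Q's transition system — 4 states:
  n0 = b.(0 | 0 | (0 + 0) + b.b.0) has moves =b=> n1
  n1 = 0 | 0 | (0 + 0) + b.b.0 has moves =b=> n2
  n2 = b.0 has moves =b=> n3
  n3 = 0 has moves ·
Bisimilarity quotient blocks:
  B0 = {m0, n0}
  B1 = {m1, n1}
  B2 = {m2, n2}
  B3 = {m3, n3}
m0 ∈ B0, n0 ∈ B0 → same block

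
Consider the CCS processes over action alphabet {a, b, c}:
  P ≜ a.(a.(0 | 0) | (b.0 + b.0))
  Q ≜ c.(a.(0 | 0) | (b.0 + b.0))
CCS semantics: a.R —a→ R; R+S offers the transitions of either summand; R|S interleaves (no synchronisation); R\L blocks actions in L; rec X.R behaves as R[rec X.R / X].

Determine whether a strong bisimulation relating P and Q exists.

P ≁ Q

Reachable graph of P (5 states):
  m0 = a.(a.(0 | 0) | (b.0 + b.0)) → --a--▸ m1
  m1 = a.(0 | 0) | (b.0 + b.0) → --a--▸ m2, --b--▸ m3
  m2 = 0 | 0 | (b.0 + b.0) → --b--▸ m4
  m3 = a.(0 | 0) | 0 → --a--▸ m4
  m4 = 0 | 0 | 0 → ∅
Reachable graph of Q (5 states):
  n0 = c.(a.(0 | 0) | (b.0 + b.0)) → --c--▸ n1
  n1 = a.(0 | 0) | (b.0 + b.0) → --a--▸ n2, --b--▸ n3
  n2 = 0 | 0 | (b.0 + b.0) → --b--▸ n4
  n3 = a.(0 | 0) | 0 → --a--▸ n4
  n4 = 0 | 0 | 0 → ∅
Partition-refinement fixed point:
  B0 = {m0}
  B1 = {m1, n1}
  B2 = {m2, n2}
  B3 = {m4, n4}
  B4 = {m3, n3}
  B5 = {n0}
m0 ∈ B0, n0 ∈ B5 → different blocks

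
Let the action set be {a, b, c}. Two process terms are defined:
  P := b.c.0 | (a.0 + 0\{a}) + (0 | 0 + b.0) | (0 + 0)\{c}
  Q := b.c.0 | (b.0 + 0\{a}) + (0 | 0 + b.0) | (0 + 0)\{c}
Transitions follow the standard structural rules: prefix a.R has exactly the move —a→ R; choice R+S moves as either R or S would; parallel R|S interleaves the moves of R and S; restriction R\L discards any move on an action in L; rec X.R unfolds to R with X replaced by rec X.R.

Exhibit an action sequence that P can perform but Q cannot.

a

LTS(P): 7 reachable states
  s0 = b.c.0 | (a.0 + 0\{a}) + (0 | 0 + b.0) | (0 + 0)\{c} :: ··a··> s1, ··b··> s2, ··b··> s3
  s1 = b.c.0 | 0 :: ··b··> s4
  s2 = 0 | (0 + 0)\{c} :: ·
  s3 = c.0 | (a.0 + 0\{a}) :: ··a··> s4, ··c··> s5
  s4 = c.0 | 0 :: ··c··> s6
  s5 = 0 | (a.0 + 0\{a}) :: ··a··> s6
  s6 = 0 | 0 :: ·
LTS(Q): 7 reachable states
  t0 = b.c.0 | (b.0 + 0\{a}) + (0 | 0 + b.0) | (0 + 0)\{c} :: ··b··> t1, ··b··> t2, ··b··> t3
  t1 = 0 | (0 + 0)\{c} :: ·
  t2 = b.c.0 | 0 :: ··b··> t4
  t3 = c.0 | (b.0 + 0\{a}) :: ··b··> t4, ··c··> t5
  t4 = c.0 | 0 :: ··c··> t6
  t5 = 0 | (b.0 + 0\{a}) :: ··b··> t6
  t6 = 0 | 0 :: ·
Executing a from P (initial set {s0}):
  step 1 (a): {s1}
  ✓ P
Executing a from Q (initial set {t0}):
  step 1 (a): ∅  — Q cannot continue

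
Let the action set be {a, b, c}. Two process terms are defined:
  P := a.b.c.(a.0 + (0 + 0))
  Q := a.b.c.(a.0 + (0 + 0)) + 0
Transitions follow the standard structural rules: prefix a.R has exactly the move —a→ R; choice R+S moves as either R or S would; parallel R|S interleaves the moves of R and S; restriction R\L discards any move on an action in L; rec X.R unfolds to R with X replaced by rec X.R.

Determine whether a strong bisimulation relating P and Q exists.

LTS(P): 5 reachable states
  s0 = a.b.c.(a.0 + (0 + 0)) | --a--▸ s1
  s1 = b.c.(a.0 + (0 + 0)) | --b--▸ s2
  s2 = c.(a.0 + (0 + 0)) | --c--▸ s3
  s3 = a.0 + (0 + 0) | --a--▸ s4
  s4 = 0 | stopped
LTS(Q): 5 reachable states
  t0 = a.b.c.(a.0 + (0 + 0)) + 0 | --a--▸ t1
  t1 = b.c.(a.0 + (0 + 0)) | --b--▸ t2
  t2 = c.(a.0 + (0 + 0)) | --c--▸ t3
  t3 = a.0 + (0 + 0) | --a--▸ t4
  t4 = 0 | stopped
Coarsest stable partition (strong bisimilarity classes):
  B0 = {s0, t0}
  B1 = {s1, t1}
  B2 = {s2, t2}
  B3 = {s3, t3}
  B4 = {s4, t4}
s0 ∈ B0, t0 ∈ B0 → same block

YES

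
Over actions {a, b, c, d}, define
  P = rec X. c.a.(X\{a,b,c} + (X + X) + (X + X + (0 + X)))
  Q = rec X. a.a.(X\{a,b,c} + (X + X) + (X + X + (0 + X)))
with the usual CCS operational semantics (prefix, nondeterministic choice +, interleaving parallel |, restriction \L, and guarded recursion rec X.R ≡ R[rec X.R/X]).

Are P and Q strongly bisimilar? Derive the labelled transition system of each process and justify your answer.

NO

Reachable graph of P (3 states):
  u0 = rec X. c.a.(X\{a,b,c} + (X + X) + (X + X + (0 + X))) has moves ··c··> u1
  u1 = a.((rec X. c.a.(X\{a,b,c} + (X + X) + (X + X + (0 + X))))\{a,b,c} + ((rec X. c.a.(X\{a,b,c} + (X + X) + (X + X + (0 + X)))) + (rec X. c.a.(X\{a,b,c} + (X + X) + (X + X + (0 + X))))) + ((rec X. c.a.(X\{a,b,c} + (X + X) + (X + X + (0 + X)))) + (rec X. c.a.(X\{a,b,c} + (X + X) + (X + X + (0 + X)))) + (0 + (rec X. c.a.(X\{a,b,c} + (X + X) + (X + X + (0 + X))))))) has moves ··a··> u2
  u2 = (rec X. c.a.(X\{a,b,c} + (X + X) + (X + X + (0 + X))))\{a,b,c} + ((rec X. c.a.(X\{a,b,c} + (X + X) + (X + X + (0 + X)))) + (rec X. c.a.(X\{a,b,c} + (X + X) + (X + X + (0 + X))))) + ((rec X. c.a.(X\{a,b,c} + (X + X) + (X + X + (0 + X)))) + (rec X. c.a.(X\{a,b,c} + (X + X) + (X + X + (0 + X)))) + (0 + (rec X. c.a.(X\{a,b,c} + (X + X) + (X + X + (0 + X)))))) has moves ··c··> u1
Reachable graph of Q (3 states):
  v0 = rec X. a.a.(X\{a,b,c} + (X + X) + (X + X + (0 + X))) has moves ··a··> v1
  v1 = a.((rec X. a.a.(X\{a,b,c} + (X + X) + (X + X + (0 + X))))\{a,b,c} + ((rec X. a.a.(X\{a,b,c} + (X + X) + (X + X + (0 + X)))) + (rec X. a.a.(X\{a,b,c} + (X + X) + (X + X + (0 + X))))) + ((rec X. a.a.(X\{a,b,c} + (X + X) + (X + X + (0 + X)))) + (rec X. a.a.(X\{a,b,c} + (X + X) + (X + X + (0 + X)))) + (0 + (rec X. a.a.(X\{a,b,c} + (X + X) + (X + X + (0 + X))))))) has moves ··a··> v2
  v2 = (rec X. a.a.(X\{a,b,c} + (X + X) + (X + X + (0 + X))))\{a,b,c} + ((rec X. a.a.(X\{a,b,c} + (X + X) + (X + X + (0 + X)))) + (rec X. a.a.(X\{a,b,c} + (X + X) + (X + X + (0 + X))))) + ((rec X. a.a.(X\{a,b,c} + (X + X) + (X + X + (0 + X)))) + (rec X. a.a.(X\{a,b,c} + (X + X) + (X + X + (0 + X)))) + (0 + (rec X. a.a.(X\{a,b,c} + (X + X) + (X + X + (0 + X)))))) has moves ··a··> v1
Coarsest stable partition (strong bisimilarity classes):
  B0 = {u0, u2}
  B1 = {u1}
  B2 = {v0, v1, v2}
u0 ∈ B0, v0 ∈ B2 → different blocks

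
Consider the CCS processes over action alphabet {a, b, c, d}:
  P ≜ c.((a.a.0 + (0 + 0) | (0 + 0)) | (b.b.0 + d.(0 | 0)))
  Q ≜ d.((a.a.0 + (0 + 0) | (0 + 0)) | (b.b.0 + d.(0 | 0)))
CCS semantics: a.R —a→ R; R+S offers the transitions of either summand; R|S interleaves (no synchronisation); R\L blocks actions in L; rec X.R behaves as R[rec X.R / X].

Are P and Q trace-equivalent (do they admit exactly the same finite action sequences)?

NO — witness ⟨c⟩

Reachable graph of P (13 states):
  p0 = c.((a.a.0 + (0 + 0) | (0 + 0)) | (b.b.0 + d.(0 | 0))) → -c-> p1
  p1 = (a.a.0 + (0 + 0) | (0 + 0)) | (b.b.0 + d.(0 | 0)) → -a-> p2, -b-> p3, -d-> p4
  p2 = a.0 | (b.b.0 + d.(0 | 0)) → -a-> p5, -b-> p6, -d-> p7
  p3 = (a.a.0 + (0 + 0) | (0 + 0)) | b.0 → -a-> p6, -b-> p8
  p4 = (a.a.0 + (0 + 0) | (0 + 0)) | (0 | 0) → -a-> p7
  p5 = 0 | (b.b.0 + d.(0 | 0)) → -b-> p9, -d-> p10
  p6 = a.0 | b.0 → -a-> p9, -b-> p11
  p7 = a.0 | (0 | 0) → -a-> p10
  p8 = (a.a.0 + (0 + 0) | (0 + 0)) | 0 → -a-> p11
  p9 = 0 | b.0 → -b-> p12
  p10 = 0 | (0 | 0) → stopped
  p11 = a.0 | 0 → -a-> p12
  p12 = 0 | 0 → stopped
Reachable graph of Q (13 states):
  q0 = d.((a.a.0 + (0 + 0) | (0 + 0)) | (b.b.0 + d.(0 | 0))) → -d-> q1
  q1 = (a.a.0 + (0 + 0) | (0 + 0)) | (b.b.0 + d.(0 | 0)) → -a-> q2, -b-> q3, -d-> q4
  q2 = a.0 | (b.b.0 + d.(0 | 0)) → -a-> q5, -b-> q6, -d-> q7
  q3 = (a.a.0 + (0 + 0) | (0 + 0)) | b.0 → -a-> q6, -b-> q8
  q4 = (a.a.0 + (0 + 0) | (0 + 0)) | (0 | 0) → -a-> q7
  q5 = 0 | (b.b.0 + d.(0 | 0)) → -b-> q9, -d-> q10
  q6 = a.0 | b.0 → -a-> q9, -b-> q11
  q7 = a.0 | (0 | 0) → -a-> q10
  q8 = (a.a.0 + (0 + 0) | (0 + 0)) | 0 → -a-> q11
  q9 = 0 | b.0 → -b-> q12
  q10 = 0 | (0 | 0) → stopped
  q11 = a.0 | 0 → -a-> q12
  q12 = 0 | 0 → stopped
Trace ⟨c⟩ through P, begin at {p0}:
  step 1 (c): {p1}
  P completes σ.
Trace ⟨c⟩ through Q, begin at {q0}:
  step 1 (c): ∅  — Q cannot continue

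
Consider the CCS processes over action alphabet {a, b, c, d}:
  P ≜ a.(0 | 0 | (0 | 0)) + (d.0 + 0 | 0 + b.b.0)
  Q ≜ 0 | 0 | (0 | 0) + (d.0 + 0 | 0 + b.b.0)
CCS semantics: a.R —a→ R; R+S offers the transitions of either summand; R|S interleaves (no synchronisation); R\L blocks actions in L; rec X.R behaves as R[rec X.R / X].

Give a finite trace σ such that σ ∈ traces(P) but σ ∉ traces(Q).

LTS(P): 4 reachable states
  u0 = a.(0 | 0 | (0 | 0)) + (d.0 + 0 | 0 + b.b.0) ⊢ --a--▸ u1, --b--▸ u2, --d--▸ u3
  u1 = 0 | 0 | (0 | 0) ⊢ (no moves)
  u2 = b.0 ⊢ --b--▸ u3
  u3 = 0 ⊢ (no moves)
LTS(Q): 3 reachable states
  v0 = 0 | 0 | (0 | 0) + (d.0 + 0 | 0 + b.b.0) ⊢ --b--▸ v1, --d--▸ v2
  v1 = b.0 ⊢ --b--▸ v2
  v2 = 0 ⊢ (no moves)
Executing a from P (initial set {u0}):
  step 1 (a): {u1}
  P completes σ.
Executing a from Q (initial set {v0}):
  step 1 (a): ∅  — Q cannot continue

a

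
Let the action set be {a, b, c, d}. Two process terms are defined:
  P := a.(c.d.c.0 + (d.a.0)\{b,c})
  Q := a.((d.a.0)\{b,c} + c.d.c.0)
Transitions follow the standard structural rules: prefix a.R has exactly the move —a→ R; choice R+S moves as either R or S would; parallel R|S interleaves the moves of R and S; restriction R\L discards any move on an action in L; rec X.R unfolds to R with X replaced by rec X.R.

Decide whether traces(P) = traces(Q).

YES

P's transition system — 7 states:
  u0 = a.(c.d.c.0 + (d.a.0)\{b,c}) has moves -a-> u1
  u1 = c.d.c.0 + (d.a.0)\{b,c} has moves -c-> u2, -d-> u3
  u2 = d.c.0 has moves -d-> u4
  u3 = (a.0)\{b,c} has moves -a-> u5
  u4 = c.0 has moves -c-> u6
  u5 = 0\{b,c} has moves (no moves)
  u6 = 0 has moves (no moves)
Q's transition system — 7 states:
  v0 = a.((d.a.0)\{b,c} + c.d.c.0) has moves -a-> v1
  v1 = (d.a.0)\{b,c} + c.d.c.0 has moves -c-> v2, -d-> v3
  v2 = d.c.0 has moves -d-> v4
  v3 = (a.0)\{b,c} has moves -a-> v5
  v4 = c.0 has moves -c-> v6
  v5 = 0\{b,c} has moves (no moves)
  v6 = 0 has moves (no moves)
Bisimilarity quotient blocks:
  B0 = {u0, v0}
  B1 = {u1, v1}
  B2 = {u2, v2}
  B3 = {u4, v4}
  B4 = {u5, u6, v5, v6}
  B5 = {u3, v3}
u0 ∈ B0, v0 ∈ B0 → same block
Bisimilar ⇒ trace-equivalent.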